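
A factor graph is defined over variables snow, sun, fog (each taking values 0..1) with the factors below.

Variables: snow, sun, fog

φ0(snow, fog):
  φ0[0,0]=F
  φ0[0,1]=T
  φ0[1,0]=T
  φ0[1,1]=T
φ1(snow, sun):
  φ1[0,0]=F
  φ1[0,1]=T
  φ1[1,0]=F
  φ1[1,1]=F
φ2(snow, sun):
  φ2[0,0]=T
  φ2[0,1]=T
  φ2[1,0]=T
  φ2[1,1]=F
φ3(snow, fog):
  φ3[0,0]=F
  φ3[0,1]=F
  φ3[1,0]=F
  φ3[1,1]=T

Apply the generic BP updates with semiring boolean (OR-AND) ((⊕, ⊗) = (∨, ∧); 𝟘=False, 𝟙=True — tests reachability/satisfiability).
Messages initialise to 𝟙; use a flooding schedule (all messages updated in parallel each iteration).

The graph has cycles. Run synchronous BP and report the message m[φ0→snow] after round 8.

init: all messages = 𝟙 over 2 values
r1 m[φ0→snow] = [T, T]
r1 m[φ0→fog] = [T, T]
r1 m[φ1→snow] = [T, F]
r1 m[φ1→sun] = [F, T]
r1 m[φ2→snow] = [T, T]
r1 m[φ2→sun] = [T, T]
r1 m[φ3→snow] = [F, T]
r1 m[φ3→fog] = [F, T]
r1 m[snow→φ0] = [T, T]
r1 m[snow→φ1] = [T, T]
r1 m[snow→φ2] = [T, T]
r1 m[snow→φ3] = [T, T]
r1 m[sun→φ1] = [T, T]
r1 m[sun→φ2] = [T, T]
r1 m[fog→φ0] = [T, T]
r1 m[fog→φ3] = [T, T]
r2 m[φ0→snow] = [T, T]
r2 m[φ0→fog] = [T, T]
r2 m[φ1→snow] = [T, F]
r2 m[φ1→sun] = [F, T]
r2 m[φ2→snow] = [T, T]
r2 m[φ2→sun] = [T, T]
r2 m[φ3→snow] = [F, T]
r2 m[φ3→fog] = [F, T]
r2 m[snow→φ0] = [F, F]
r2 m[snow→φ1] = [F, T]
r2 m[snow→φ2] = [F, F]
r2 m[snow→φ3] = [T, F]
r2 m[sun→φ1] = [T, T]
r2 m[sun→φ2] = [F, T]
r2 m[fog→φ0] = [F, T]
r2 m[fog→φ3] = [T, T]
r3 m[φ0→snow] = [T, T]
r3 m[φ0→fog] = [F, F]
r3 m[φ1→snow] = [T, F]
r3 m[φ1→sun] = [F, F]
r3 m[φ2→snow] = [T, F]
r3 m[φ2→sun] = [F, F]
r3 m[φ3→snow] = [F, T]
r3 m[φ3→fog] = [F, F]
r3 m[snow→φ0] = [F, F]
r3 m[snow→φ1] = [F, T]
r3 m[snow→φ2] = [F, F]
r3 m[snow→φ3] = [T, F]
r3 m[sun→φ1] = [T, T]
r3 m[sun→φ2] = [F, T]
r3 m[fog→φ0] = [F, T]
r3 m[fog→φ3] = [T, T]
r4 m[φ0→snow] = [T, T]
r4 m[φ0→fog] = [F, F]
r4 m[φ1→snow] = [T, F]
r4 m[φ1→sun] = [F, F]
r4 m[φ2→snow] = [T, F]
r4 m[φ2→sun] = [F, F]
r4 m[φ3→snow] = [F, T]
r4 m[φ3→fog] = [F, F]
r4 m[snow→φ0] = [F, F]
r4 m[snow→φ1] = [F, F]
r4 m[snow→φ2] = [F, F]
r4 m[snow→φ3] = [T, F]
r4 m[sun→φ1] = [F, F]
r4 m[sun→φ2] = [F, F]
r4 m[fog→φ0] = [F, F]
r4 m[fog→φ3] = [F, F]
r5 m[φ0→snow] = [F, F]
r5 m[φ0→fog] = [F, F]
r5 m[φ1→snow] = [F, F]
r5 m[φ1→sun] = [F, F]
r5 m[φ2→snow] = [F, F]
r5 m[φ2→sun] = [F, F]
r5 m[φ3→snow] = [F, F]
r5 m[φ3→fog] = [F, F]
r5 m[snow→φ0] = [F, F]
r5 m[snow→φ1] = [F, F]
r5 m[snow→φ2] = [F, F]
r5 m[snow→φ3] = [T, F]
r5 m[sun→φ1] = [F, F]
r5 m[sun→φ2] = [F, F]
r5 m[fog→φ0] = [F, F]
r5 m[fog→φ3] = [F, F]
r6 m[φ0→snow] = [F, F]
r6 m[φ0→fog] = [F, F]
r6 m[φ1→snow] = [F, F]
r6 m[φ1→sun] = [F, F]
r6 m[φ2→snow] = [F, F]
r6 m[φ2→sun] = [F, F]
r6 m[φ3→snow] = [F, F]
r6 m[φ3→fog] = [F, F]
r6 m[snow→φ0] = [F, F]
r6 m[snow→φ1] = [F, F]
r6 m[snow→φ2] = [F, F]
r6 m[snow→φ3] = [F, F]
r6 m[sun→φ1] = [F, F]
r6 m[sun→φ2] = [F, F]
r6 m[fog→φ0] = [F, F]
r6 m[fog→φ3] = [F, F]
r7 m[φ0→snow] = [F, F]
r7 m[φ0→fog] = [F, F]
r7 m[φ1→snow] = [F, F]
r7 m[φ1→sun] = [F, F]
r7 m[φ2→snow] = [F, F]
r7 m[φ2→sun] = [F, F]
r7 m[φ3→snow] = [F, F]
r7 m[φ3→fog] = [F, F]
r7 m[snow→φ0] = [F, F]
r7 m[snow→φ1] = [F, F]
r7 m[snow→φ2] = [F, F]
r7 m[snow→φ3] = [F, F]
r7 m[sun→φ1] = [F, F]
r7 m[sun→φ2] = [F, F]
r7 m[fog→φ0] = [F, F]
r7 m[fog→φ3] = [F, F]
r8 m[φ0→snow] = [F, F]
r8 m[φ0→fog] = [F, F]
r8 m[φ1→snow] = [F, F]
r8 m[φ1→sun] = [F, F]
r8 m[φ2→snow] = [F, F]
r8 m[φ2→sun] = [F, F]
r8 m[φ3→snow] = [F, F]
r8 m[φ3→fog] = [F, F]
r8 m[snow→φ0] = [F, F]
r8 m[snow→φ1] = [F, F]
r8 m[snow→φ2] = [F, F]
r8 m[snow→φ3] = [F, F]
r8 m[sun→φ1] = [F, F]
r8 m[sun→φ2] = [F, F]
r8 m[fog→φ0] = [F, F]
r8 m[fog→φ3] = [F, F]
fixed point reached at round 7

message @ round 8 = [F, F]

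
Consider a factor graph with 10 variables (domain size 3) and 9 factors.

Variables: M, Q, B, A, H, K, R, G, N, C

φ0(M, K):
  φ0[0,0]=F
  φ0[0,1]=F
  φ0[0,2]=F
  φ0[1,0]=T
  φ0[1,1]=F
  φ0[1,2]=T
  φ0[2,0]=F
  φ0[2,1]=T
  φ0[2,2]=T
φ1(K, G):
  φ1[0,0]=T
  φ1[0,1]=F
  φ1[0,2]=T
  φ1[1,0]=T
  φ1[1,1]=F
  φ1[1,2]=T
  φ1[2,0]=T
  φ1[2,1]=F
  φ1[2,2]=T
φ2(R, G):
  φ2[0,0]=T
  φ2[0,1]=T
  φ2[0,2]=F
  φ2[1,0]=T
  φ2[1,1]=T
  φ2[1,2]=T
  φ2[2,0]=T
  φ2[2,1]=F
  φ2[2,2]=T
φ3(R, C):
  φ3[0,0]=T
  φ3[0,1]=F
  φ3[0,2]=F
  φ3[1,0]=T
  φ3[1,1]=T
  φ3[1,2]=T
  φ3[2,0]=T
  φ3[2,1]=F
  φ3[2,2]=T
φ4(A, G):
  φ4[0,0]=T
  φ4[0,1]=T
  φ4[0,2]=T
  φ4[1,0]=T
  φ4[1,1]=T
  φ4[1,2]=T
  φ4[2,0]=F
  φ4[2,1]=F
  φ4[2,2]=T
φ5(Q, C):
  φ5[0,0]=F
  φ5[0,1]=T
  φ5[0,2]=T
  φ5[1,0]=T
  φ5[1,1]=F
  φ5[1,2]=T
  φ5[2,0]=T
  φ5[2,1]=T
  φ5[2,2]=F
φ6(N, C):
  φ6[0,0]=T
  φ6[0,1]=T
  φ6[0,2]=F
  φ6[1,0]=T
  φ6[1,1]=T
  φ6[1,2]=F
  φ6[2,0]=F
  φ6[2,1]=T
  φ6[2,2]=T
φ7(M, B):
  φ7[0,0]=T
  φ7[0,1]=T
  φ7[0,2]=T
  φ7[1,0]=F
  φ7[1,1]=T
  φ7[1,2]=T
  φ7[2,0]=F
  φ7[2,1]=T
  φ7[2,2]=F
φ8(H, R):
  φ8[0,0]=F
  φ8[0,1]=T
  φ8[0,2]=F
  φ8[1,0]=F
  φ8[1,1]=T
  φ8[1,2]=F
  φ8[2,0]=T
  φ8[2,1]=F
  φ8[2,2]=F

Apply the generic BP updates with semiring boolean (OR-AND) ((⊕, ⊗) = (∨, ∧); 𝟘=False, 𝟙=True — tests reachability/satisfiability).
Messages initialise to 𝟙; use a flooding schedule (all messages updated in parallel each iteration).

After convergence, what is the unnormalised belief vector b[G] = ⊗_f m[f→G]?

b[G] = [T, F, T]

init: all messages = 𝟙 over 3 values
r1 m[φ0→M] = [F, T, T]
r1 m[φ0→K] = [T, T, T]
r1 m[φ1→K] = [T, T, T]
r1 m[φ1→G] = [T, F, T]
r1 m[φ2→R] = [T, T, T]
r1 m[φ2→G] = [T, T, T]
r1 m[φ3→R] = [T, T, T]
r1 m[φ3→C] = [T, T, T]
r1 m[φ4→A] = [T, T, T]
r1 m[φ4→G] = [T, T, T]
r1 m[φ5→Q] = [T, T, T]
r1 m[φ5→C] = [T, T, T]
r1 m[φ6→N] = [T, T, T]
r1 m[φ6→C] = [T, T, T]
r1 m[φ7→M] = [T, T, T]
r1 m[φ7→B] = [T, T, T]
r1 m[φ8→H] = [T, T, T]
r1 m[φ8→R] = [T, T, F]
r1 m[M→φ0] = [T, T, T]
r1 m[M→φ7] = [T, T, T]
r1 m[Q→φ5] = [T, T, T]
r1 m[B→φ7] = [T, T, T]
r1 m[A→φ4] = [T, T, T]
r1 m[H→φ8] = [T, T, T]
r1 m[K→φ0] = [T, T, T]
r1 m[K→φ1] = [T, T, T]
r1 m[R→φ2] = [T, T, T]
r1 m[R→φ3] = [T, T, T]
r1 m[R→φ8] = [T, T, T]
r1 m[G→φ1] = [T, T, T]
r1 m[G→φ2] = [T, T, T]
r1 m[G→φ4] = [T, T, T]
r1 m[N→φ6] = [T, T, T]
r1 m[C→φ3] = [T, T, T]
r1 m[C→φ5] = [T, T, T]
r1 m[C→φ6] = [T, T, T]
r2 m[φ0→M] = [F, T, T]
r2 m[φ0→K] = [T, T, T]
r2 m[φ1→K] = [T, T, T]
r2 m[φ1→G] = [T, F, T]
r2 m[φ2→R] = [T, T, T]
r2 m[φ2→G] = [T, T, T]
r2 m[φ3→R] = [T, T, T]
r2 m[φ3→C] = [T, T, T]
r2 m[φ4→A] = [T, T, T]
r2 m[φ4→G] = [T, T, T]
r2 m[φ5→Q] = [T, T, T]
r2 m[φ5→C] = [T, T, T]
r2 m[φ6→N] = [T, T, T]
r2 m[φ6→C] = [T, T, T]
r2 m[φ7→M] = [T, T, T]
r2 m[φ7→B] = [T, T, T]
r2 m[φ8→H] = [T, T, T]
r2 m[φ8→R] = [T, T, F]
r2 m[M→φ0] = [T, T, T]
r2 m[M→φ7] = [F, T, T]
r2 m[Q→φ5] = [T, T, T]
r2 m[B→φ7] = [T, T, T]
r2 m[A→φ4] = [T, T, T]
r2 m[H→φ8] = [T, T, T]
r2 m[K→φ0] = [T, T, T]
r2 m[K→φ1] = [T, T, T]
r2 m[R→φ2] = [T, T, F]
r2 m[R→φ3] = [T, T, F]
r2 m[R→φ8] = [T, T, T]
r2 m[G→φ1] = [T, T, T]
r2 m[G→φ2] = [T, F, T]
r2 m[G→φ4] = [T, F, T]
r2 m[N→φ6] = [T, T, T]
r2 m[C→φ3] = [T, T, T]
r2 m[C→φ5] = [T, T, T]
r2 m[C→φ6] = [T, T, T]
r3 m[φ0→M] = [F, T, T]
r3 m[φ0→K] = [T, T, T]
r3 m[φ1→K] = [T, T, T]
r3 m[φ1→G] = [T, F, T]
r3 m[φ2→R] = [T, T, T]
r3 m[φ2→G] = [T, T, T]
r3 m[φ3→R] = [T, T, T]
r3 m[φ3→C] = [T, T, T]
r3 m[φ4→A] = [T, T, T]
r3 m[φ4→G] = [T, T, T]
r3 m[φ5→Q] = [T, T, T]
r3 m[φ5→C] = [T, T, T]
r3 m[φ6→N] = [T, T, T]
r3 m[φ6→C] = [T, T, T]
r3 m[φ7→M] = [T, T, T]
r3 m[φ7→B] = [F, T, T]
r3 m[φ8→H] = [T, T, T]
r3 m[φ8→R] = [T, T, F]
r3 m[M→φ0] = [T, T, T]
r3 m[M→φ7] = [F, T, T]
r3 m[Q→φ5] = [T, T, T]
r3 m[B→φ7] = [T, T, T]
r3 m[A→φ4] = [T, T, T]
r3 m[H→φ8] = [T, T, T]
r3 m[K→φ0] = [T, T, T]
r3 m[K→φ1] = [T, T, T]
r3 m[R→φ2] = [T, T, F]
r3 m[R→φ3] = [T, T, F]
r3 m[R→φ8] = [T, T, T]
r3 m[G→φ1] = [T, T, T]
r3 m[G→φ2] = [T, F, T]
r3 m[G→φ4] = [T, F, T]
r3 m[N→φ6] = [T, T, T]
r3 m[C→φ3] = [T, T, T]
r3 m[C→φ5] = [T, T, T]
r3 m[C→φ6] = [T, T, T]
r4 m[φ0→M] = [F, T, T]
r4 m[φ0→K] = [T, T, T]
r4 m[φ1→K] = [T, T, T]
r4 m[φ1→G] = [T, F, T]
r4 m[φ2→R] = [T, T, T]
r4 m[φ2→G] = [T, T, T]
r4 m[φ3→R] = [T, T, T]
r4 m[φ3→C] = [T, T, T]
r4 m[φ4→A] = [T, T, T]
r4 m[φ4→G] = [T, T, T]
r4 m[φ5→Q] = [T, T, T]
r4 m[φ5→C] = [T, T, T]
r4 m[φ6→N] = [T, T, T]
r4 m[φ6→C] = [T, T, T]
r4 m[φ7→M] = [T, T, T]
r4 m[φ7→B] = [F, T, T]
r4 m[φ8→H] = [T, T, T]
r4 m[φ8→R] = [T, T, F]
r4 m[M→φ0] = [T, T, T]
r4 m[M→φ7] = [F, T, T]
r4 m[Q→φ5] = [T, T, T]
r4 m[B→φ7] = [T, T, T]
r4 m[A→φ4] = [T, T, T]
r4 m[H→φ8] = [T, T, T]
r4 m[K→φ0] = [T, T, T]
r4 m[K→φ1] = [T, T, T]
r4 m[R→φ2] = [T, T, F]
r4 m[R→φ3] = [T, T, F]
r4 m[R→φ8] = [T, T, T]
r4 m[G→φ1] = [T, T, T]
r4 m[G→φ2] = [T, F, T]
r4 m[G→φ4] = [T, F, T]
r4 m[N→φ6] = [T, T, T]
r4 m[C→φ3] = [T, T, T]
r4 m[C→φ5] = [T, T, T]
r4 m[C→φ6] = [T, T, T]
fixed point reached at round 4
b[G] = ⊗ incoming = [T, F, T]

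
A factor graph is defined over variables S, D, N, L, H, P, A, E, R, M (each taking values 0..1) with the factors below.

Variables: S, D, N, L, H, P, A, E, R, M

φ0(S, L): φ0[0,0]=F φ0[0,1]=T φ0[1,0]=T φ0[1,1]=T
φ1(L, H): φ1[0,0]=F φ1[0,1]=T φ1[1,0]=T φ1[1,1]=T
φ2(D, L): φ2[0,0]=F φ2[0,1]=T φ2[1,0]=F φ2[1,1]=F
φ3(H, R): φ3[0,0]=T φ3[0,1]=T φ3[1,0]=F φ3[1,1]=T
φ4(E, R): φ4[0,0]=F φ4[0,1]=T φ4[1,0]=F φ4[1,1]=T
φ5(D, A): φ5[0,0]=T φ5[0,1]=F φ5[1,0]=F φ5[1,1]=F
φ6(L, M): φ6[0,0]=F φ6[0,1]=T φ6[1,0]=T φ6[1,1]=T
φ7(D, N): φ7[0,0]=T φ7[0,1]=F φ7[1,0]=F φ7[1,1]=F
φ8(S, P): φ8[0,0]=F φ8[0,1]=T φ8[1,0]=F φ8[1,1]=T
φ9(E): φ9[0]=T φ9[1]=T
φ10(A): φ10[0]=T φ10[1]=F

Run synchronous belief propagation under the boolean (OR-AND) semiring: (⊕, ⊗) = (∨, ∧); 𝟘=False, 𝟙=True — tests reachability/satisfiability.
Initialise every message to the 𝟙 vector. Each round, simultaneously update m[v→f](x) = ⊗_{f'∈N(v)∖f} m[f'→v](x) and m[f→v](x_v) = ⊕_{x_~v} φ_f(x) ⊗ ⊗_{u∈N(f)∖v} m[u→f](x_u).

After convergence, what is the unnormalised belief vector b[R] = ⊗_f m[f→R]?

init: all messages = 𝟙 over 2 values
r1 m[φ0→S] = [T, T]
r1 m[φ0→L] = [T, T]
r1 m[φ1→L] = [T, T]
r1 m[φ1→H] = [T, T]
r1 m[φ2→D] = [T, F]
r1 m[φ2→L] = [F, T]
r1 m[φ3→H] = [T, T]
r1 m[φ3→R] = [T, T]
r1 m[φ4→E] = [T, T]
r1 m[φ4→R] = [F, T]
r1 m[φ5→D] = [T, F]
r1 m[φ5→A] = [T, F]
r1 m[φ6→L] = [T, T]
r1 m[φ6→M] = [T, T]
r1 m[φ7→D] = [T, F]
r1 m[φ7→N] = [T, F]
r1 m[φ8→S] = [T, T]
r1 m[φ8→P] = [F, T]
r1 m[φ9→E] = [T, T]
r1 m[φ10→A] = [T, F]
r1 m[S→φ0] = [T, T]
r1 m[S→φ8] = [T, T]
r1 m[D→φ2] = [T, T]
r1 m[D→φ5] = [T, T]
r1 m[D→φ7] = [T, T]
r1 m[N→φ7] = [T, T]
r1 m[L→φ0] = [T, T]
r1 m[L→φ1] = [T, T]
r1 m[L→φ2] = [T, T]
r1 m[L→φ6] = [T, T]
r1 m[H→φ1] = [T, T]
r1 m[H→φ3] = [T, T]
r1 m[P→φ8] = [T, T]
r1 m[A→φ5] = [T, T]
r1 m[A→φ10] = [T, T]
r1 m[E→φ4] = [T, T]
r1 m[E→φ9] = [T, T]
r1 m[R→φ3] = [T, T]
r1 m[R→φ4] = [T, T]
r1 m[M→φ6] = [T, T]
r2 m[φ0→S] = [T, T]
r2 m[φ0→L] = [T, T]
r2 m[φ1→L] = [T, T]
r2 m[φ1→H] = [T, T]
r2 m[φ2→D] = [T, F]
r2 m[φ2→L] = [F, T]
r2 m[φ3→H] = [T, T]
r2 m[φ3→R] = [T, T]
r2 m[φ4→E] = [T, T]
r2 m[φ4→R] = [F, T]
r2 m[φ5→D] = [T, F]
r2 m[φ5→A] = [T, F]
r2 m[φ6→L] = [T, T]
r2 m[φ6→M] = [T, T]
r2 m[φ7→D] = [T, F]
r2 m[φ7→N] = [T, F]
r2 m[φ8→S] = [T, T]
r2 m[φ8→P] = [F, T]
r2 m[φ9→E] = [T, T]
r2 m[φ10→A] = [T, F]
r2 m[S→φ0] = [T, T]
r2 m[S→φ8] = [T, T]
r2 m[D→φ2] = [T, F]
r2 m[D→φ5] = [T, F]
r2 m[D→φ7] = [T, F]
r2 m[N→φ7] = [T, T]
r2 m[L→φ0] = [F, T]
r2 m[L→φ1] = [F, T]
r2 m[L→φ2] = [T, T]
r2 m[L→φ6] = [F, T]
r2 m[H→φ1] = [T, T]
r2 m[H→φ3] = [T, T]
r2 m[P→φ8] = [T, T]
r2 m[A→φ5] = [T, F]
r2 m[A→φ10] = [T, F]
r2 m[E→φ4] = [T, T]
r2 m[E→φ9] = [T, T]
r2 m[R→φ3] = [F, T]
r2 m[R→φ4] = [T, T]
r2 m[M→φ6] = [T, T]
r3 m[φ0→S] = [T, T]
r3 m[φ0→L] = [T, T]
r3 m[φ1→L] = [T, T]
r3 m[φ1→H] = [T, T]
r3 m[φ2→D] = [T, F]
r3 m[φ2→L] = [F, T]
r3 m[φ3→H] = [T, T]
r3 m[φ3→R] = [T, T]
r3 m[φ4→E] = [T, T]
r3 m[φ4→R] = [F, T]
r3 m[φ5→D] = [T, F]
r3 m[φ5→A] = [T, F]
r3 m[φ6→L] = [T, T]
r3 m[φ6→M] = [T, T]
r3 m[φ7→D] = [T, F]
r3 m[φ7→N] = [T, F]
r3 m[φ8→S] = [T, T]
r3 m[φ8→P] = [F, T]
r3 m[φ9→E] = [T, T]
r3 m[φ10→A] = [T, F]
r3 m[S→φ0] = [T, T]
r3 m[S→φ8] = [T, T]
r3 m[D→φ2] = [T, F]
r3 m[D→φ5] = [T, F]
r3 m[D→φ7] = [T, F]
r3 m[N→φ7] = [T, T]
r3 m[L→φ0] = [F, T]
r3 m[L→φ1] = [F, T]
r3 m[L→φ2] = [T, T]
r3 m[L→φ6] = [F, T]
r3 m[H→φ1] = [T, T]
r3 m[H→φ3] = [T, T]
r3 m[P→φ8] = [T, T]
r3 m[A→φ5] = [T, F]
r3 m[A→φ10] = [T, F]
r3 m[E→φ4] = [T, T]
r3 m[E→φ9] = [T, T]
r3 m[R→φ3] = [F, T]
r3 m[R→φ4] = [T, T]
r3 m[M→φ6] = [T, T]
fixed point reached at round 3
b[R] = ⊗ incoming = [F, T]

b[R] = [F, T]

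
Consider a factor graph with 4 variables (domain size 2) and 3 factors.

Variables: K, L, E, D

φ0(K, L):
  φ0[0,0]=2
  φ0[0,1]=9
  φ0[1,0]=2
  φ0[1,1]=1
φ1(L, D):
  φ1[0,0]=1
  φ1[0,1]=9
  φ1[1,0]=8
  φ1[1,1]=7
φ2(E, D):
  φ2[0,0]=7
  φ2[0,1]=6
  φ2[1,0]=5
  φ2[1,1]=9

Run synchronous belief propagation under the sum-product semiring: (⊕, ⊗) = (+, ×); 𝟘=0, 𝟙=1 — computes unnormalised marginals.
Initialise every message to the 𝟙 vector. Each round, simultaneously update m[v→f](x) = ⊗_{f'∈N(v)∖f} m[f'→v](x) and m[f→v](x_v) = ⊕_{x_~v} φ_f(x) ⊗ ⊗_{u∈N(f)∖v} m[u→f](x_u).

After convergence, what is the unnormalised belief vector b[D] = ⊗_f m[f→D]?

b[D] = [1008, 1590]

init: all messages = 𝟙 over 2 values
r1 m[φ0→K] = [11, 3]
r1 m[φ0→L] = [4, 10]
r1 m[φ1→L] = [10, 15]
r1 m[φ1→D] = [9, 16]
r1 m[φ2→E] = [13, 14]
r1 m[φ2→D] = [12, 15]
r1 m[K→φ0] = [1, 1]
r1 m[L→φ0] = [1, 1]
r1 m[L→φ1] = [1, 1]
r1 m[E→φ2] = [1, 1]
r1 m[D→φ1] = [1, 1]
r1 m[D→φ2] = [1, 1]
r2 m[φ0→K] = [11, 3]
r2 m[φ0→L] = [4, 10]
r2 m[φ1→L] = [10, 15]
r2 m[φ1→D] = [9, 16]
r2 m[φ2→E] = [13, 14]
r2 m[φ2→D] = [12, 15]
r2 m[K→φ0] = [1, 1]
r2 m[L→φ0] = [10, 15]
r2 m[L→φ1] = [4, 10]
r2 m[E→φ2] = [1, 1]
r2 m[D→φ1] = [12, 15]
r2 m[D→φ2] = [9, 16]
r3 m[φ0→K] = [155, 35]
r3 m[φ0→L] = [4, 10]
r3 m[φ1→L] = [147, 201]
r3 m[φ1→D] = [84, 106]
r3 m[φ2→E] = [159, 189]
r3 m[φ2→D] = [12, 15]
r3 m[K→φ0] = [1, 1]
r3 m[L→φ0] = [10, 15]
r3 m[L→φ1] = [4, 10]
r3 m[E→φ2] = [1, 1]
r3 m[D→φ1] = [12, 15]
r3 m[D→φ2] = [9, 16]
r4 m[φ0→K] = [155, 35]
r4 m[φ0→L] = [4, 10]
r4 m[φ1→L] = [147, 201]
r4 m[φ1→D] = [84, 106]
r4 m[φ2→E] = [159, 189]
r4 m[φ2→D] = [12, 15]
r4 m[K→φ0] = [1, 1]
r4 m[L→φ0] = [147, 201]
r4 m[L→φ1] = [4, 10]
r4 m[E→φ2] = [1, 1]
r4 m[D→φ1] = [12, 15]
r4 m[D→φ2] = [84, 106]
r5 m[φ0→K] = [2103, 495]
r5 m[φ0→L] = [4, 10]
r5 m[φ1→L] = [147, 201]
r5 m[φ1→D] = [84, 106]
r5 m[φ2→E] = [1224, 1374]
r5 m[φ2→D] = [12, 15]
r5 m[K→φ0] = [1, 1]
r5 m[L→φ0] = [147, 201]
r5 m[L→φ1] = [4, 10]
r5 m[E→φ2] = [1, 1]
r5 m[D→φ1] = [12, 15]
r5 m[D→φ2] = [84, 106]
r6 m[φ0→K] = [2103, 495]
r6 m[φ0→L] = [4, 10]
r6 m[φ1→L] = [147, 201]
r6 m[φ1→D] = [84, 106]
r6 m[φ2→E] = [1224, 1374]
r6 m[φ2→D] = [12, 15]
r6 m[K→φ0] = [1, 1]
r6 m[L→φ0] = [147, 201]
r6 m[L→φ1] = [4, 10]
r6 m[E→φ2] = [1, 1]
r6 m[D→φ1] = [12, 15]
r6 m[D→φ2] = [84, 106]
fixed point reached at round 6
b[D] = ⊗ incoming = [1008, 1590]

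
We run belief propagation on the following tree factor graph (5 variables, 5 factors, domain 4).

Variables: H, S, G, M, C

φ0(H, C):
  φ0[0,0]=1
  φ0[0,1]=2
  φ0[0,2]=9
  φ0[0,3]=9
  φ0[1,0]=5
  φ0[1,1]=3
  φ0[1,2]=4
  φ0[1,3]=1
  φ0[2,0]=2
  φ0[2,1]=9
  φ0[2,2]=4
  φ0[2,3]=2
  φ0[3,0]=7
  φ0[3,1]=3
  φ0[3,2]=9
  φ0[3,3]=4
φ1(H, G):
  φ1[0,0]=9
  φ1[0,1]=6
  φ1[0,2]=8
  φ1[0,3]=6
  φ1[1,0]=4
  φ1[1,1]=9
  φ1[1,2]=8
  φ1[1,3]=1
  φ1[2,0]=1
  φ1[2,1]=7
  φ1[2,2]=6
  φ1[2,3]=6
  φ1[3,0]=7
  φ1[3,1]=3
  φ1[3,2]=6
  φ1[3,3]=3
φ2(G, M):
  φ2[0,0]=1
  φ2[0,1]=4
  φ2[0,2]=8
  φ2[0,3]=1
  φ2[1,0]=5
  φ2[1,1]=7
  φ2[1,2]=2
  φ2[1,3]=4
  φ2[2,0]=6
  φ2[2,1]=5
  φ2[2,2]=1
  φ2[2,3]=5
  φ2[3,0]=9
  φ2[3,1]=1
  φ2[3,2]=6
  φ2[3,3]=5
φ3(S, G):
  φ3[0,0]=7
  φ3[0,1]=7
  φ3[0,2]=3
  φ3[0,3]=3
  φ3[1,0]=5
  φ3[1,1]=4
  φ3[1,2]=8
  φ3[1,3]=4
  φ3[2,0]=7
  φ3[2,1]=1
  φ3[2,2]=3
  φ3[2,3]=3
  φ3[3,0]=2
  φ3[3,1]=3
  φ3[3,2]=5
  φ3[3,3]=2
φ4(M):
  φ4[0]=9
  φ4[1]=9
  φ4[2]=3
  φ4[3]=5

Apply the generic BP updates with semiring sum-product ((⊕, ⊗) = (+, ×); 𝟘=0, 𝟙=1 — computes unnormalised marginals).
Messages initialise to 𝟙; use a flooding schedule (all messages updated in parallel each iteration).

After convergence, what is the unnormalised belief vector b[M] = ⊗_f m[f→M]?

init: all messages = 𝟙 over 4 values
r1 m[φ0→H] = [21, 13, 17, 23]
r1 m[φ0→C] = [15, 17, 26, 16]
r1 m[φ1→H] = [29, 22, 20, 19]
r1 m[φ1→G] = [21, 25, 28, 16]
r1 m[φ2→G] = [14, 18, 17, 21]
r1 m[φ2→M] = [21, 17, 17, 15]
r1 m[φ3→S] = [20, 21, 14, 12]
r1 m[φ3→G] = [21, 15, 19, 12]
r1 m[φ4→M] = [9, 9, 3, 5]
r1 m[H→φ0] = [1, 1, 1, 1]
r1 m[H→φ1] = [1, 1, 1, 1]
r1 m[S→φ3] = [1, 1, 1, 1]
r1 m[G→φ1] = [1, 1, 1, 1]
r1 m[G→φ2] = [1, 1, 1, 1]
r1 m[G→φ3] = [1, 1, 1, 1]
r1 m[M→φ2] = [1, 1, 1, 1]
r1 m[M→φ4] = [1, 1, 1, 1]
r1 m[C→φ0] = [1, 1, 1, 1]
r2 m[φ0→H] = [21, 13, 17, 23]
r2 m[φ0→C] = [15, 17, 26, 16]
r2 m[φ1→H] = [29, 22, 20, 19]
r2 m[φ1→G] = [21, 25, 28, 16]
r2 m[φ2→G] = [14, 18, 17, 21]
r2 m[φ2→M] = [21, 17, 17, 15]
r2 m[φ3→S] = [20, 21, 14, 12]
r2 m[φ3→G] = [21, 15, 19, 12]
r2 m[φ4→M] = [9, 9, 3, 5]
r2 m[H→φ0] = [29, 22, 20, 19]
r2 m[H→φ1] = [21, 13, 17, 23]
r2 m[S→φ3] = [1, 1, 1, 1]
r2 m[G→φ1] = [294, 270, 323, 252]
r2 m[G→φ2] = [441, 375, 532, 192]
r2 m[G→φ3] = [294, 450, 476, 336]
r2 m[M→φ2] = [9, 9, 3, 5]
r2 m[M→φ4] = [21, 17, 17, 15]
r2 m[C→φ0] = [1, 1, 1, 1]
r3 m[φ0→H] = [21, 13, 17, 23]
r3 m[φ0→C] = [312, 361, 600, 399]
r3 m[φ1→H] = [8362, 6442, 5634, 5562]
r3 m[φ1→G] = [419, 431, 512, 310]
r3 m[φ2→G] = [74, 134, 127, 133]
r3 m[φ2→M] = [7236, 7241, 5962, 5561]
r3 m[φ3→S] = [7644, 8422, 4944, 4990]
r3 m[φ3→G] = [21, 15, 19, 12]
r3 m[φ4→M] = [9, 9, 3, 5]
r3 m[H→φ0] = [29, 22, 20, 19]
r3 m[H→φ1] = [21, 13, 17, 23]
r3 m[S→φ3] = [1, 1, 1, 1]
r3 m[G→φ1] = [294, 270, 323, 252]
r3 m[G→φ2] = [441, 375, 532, 192]
r3 m[G→φ3] = [294, 450, 476, 336]
r3 m[M→φ2] = [9, 9, 3, 5]
r3 m[M→φ4] = [21, 17, 17, 15]
r3 m[C→φ0] = [1, 1, 1, 1]
r4 m[φ0→H] = [21, 13, 17, 23]
r4 m[φ0→C] = [312, 361, 600, 399]
r4 m[φ1→H] = [8362, 6442, 5634, 5562]
r4 m[φ1→G] = [419, 431, 512, 310]
r4 m[φ2→G] = [74, 134, 127, 133]
r4 m[φ2→M] = [7236, 7241, 5962, 5561]
r4 m[φ3→S] = [7644, 8422, 4944, 4990]
r4 m[φ3→G] = [21, 15, 19, 12]
r4 m[φ4→M] = [9, 9, 3, 5]
r4 m[H→φ0] = [8362, 6442, 5634, 5562]
r4 m[H→φ1] = [21, 13, 17, 23]
r4 m[S→φ3] = [1, 1, 1, 1]
r4 m[G→φ1] = [1554, 2010, 2413, 1596]
r4 m[G→φ2] = [8799, 6465, 9728, 3720]
r4 m[G→φ3] = [31006, 57754, 65024, 41230]
r4 m[M→φ2] = [9, 9, 3, 5]
r4 m[M→φ4] = [7236, 7241, 5962, 5561]
r4 m[C→φ0] = [1, 1, 1, 1]
r5 m[φ0→H] = [21, 13, 17, 23]
r5 m[φ0→C] = [90774, 103442, 173620, 115216]
r5 m[φ1→H] = [54926, 45206, 39678, 36174]
r5 m[φ1→G] = [419, 431, 512, 310]
r5 m[φ2→G] = [74, 134, 127, 133]
r5 m[φ2→M] = [132972, 132811, 115370, 101899]
r5 m[φ3→S] = [940082, 1071158, 593558, 642854]
r5 m[φ3→G] = [21, 15, 19, 12]
r5 m[φ4→M] = [9, 9, 3, 5]
r5 m[H→φ0] = [8362, 6442, 5634, 5562]
r5 m[H→φ1] = [21, 13, 17, 23]
r5 m[S→φ3] = [1, 1, 1, 1]
r5 m[G→φ1] = [1554, 2010, 2413, 1596]
r5 m[G→φ2] = [8799, 6465, 9728, 3720]
r5 m[G→φ3] = [31006, 57754, 65024, 41230]
r5 m[M→φ2] = [9, 9, 3, 5]
r5 m[M→φ4] = [7236, 7241, 5962, 5561]
r5 m[C→φ0] = [1, 1, 1, 1]
r6 m[φ0→H] = [21, 13, 17, 23]
r6 m[φ0→C] = [90774, 103442, 173620, 115216]
r6 m[φ1→H] = [54926, 45206, 39678, 36174]
r6 m[φ1→G] = [419, 431, 512, 310]
r6 m[φ2→G] = [74, 134, 127, 133]
r6 m[φ2→M] = [132972, 132811, 115370, 101899]
r6 m[φ3→S] = [940082, 1071158, 593558, 642854]
r6 m[φ3→G] = [21, 15, 19, 12]
r6 m[φ4→M] = [9, 9, 3, 5]
r6 m[H→φ0] = [54926, 45206, 39678, 36174]
r6 m[H→φ1] = [21, 13, 17, 23]
r6 m[S→φ3] = [1, 1, 1, 1]
r6 m[G→φ1] = [1554, 2010, 2413, 1596]
r6 m[G→φ2] = [8799, 6465, 9728, 3720]
r6 m[G→φ3] = [31006, 57754, 65024, 41230]
r6 m[M→φ2] = [9, 9, 3, 5]
r6 m[M→φ4] = [132972, 132811, 115370, 101899]
r6 m[C→φ0] = [1, 1, 1, 1]
r7 m[φ0→H] = [21, 13, 17, 23]
r7 m[φ0→C] = [613530, 711094, 1159436, 763592]
r7 m[φ1→H] = [54926, 45206, 39678, 36174]
r7 m[φ1→G] = [419, 431, 512, 310]
r7 m[φ2→G] = [74, 134, 127, 133]
r7 m[φ2→M] = [132972, 132811, 115370, 101899]
r7 m[φ3→S] = [940082, 1071158, 593558, 642854]
r7 m[φ3→G] = [21, 15, 19, 12]
r7 m[φ4→M] = [9, 9, 3, 5]
r7 m[H→φ0] = [54926, 45206, 39678, 36174]
r7 m[H→φ1] = [21, 13, 17, 23]
r7 m[S→φ3] = [1, 1, 1, 1]
r7 m[G→φ1] = [1554, 2010, 2413, 1596]
r7 m[G→φ2] = [8799, 6465, 9728, 3720]
r7 m[G→φ3] = [31006, 57754, 65024, 41230]
r7 m[M→φ2] = [9, 9, 3, 5]
r7 m[M→φ4] = [132972, 132811, 115370, 101899]
r7 m[C→φ0] = [1, 1, 1, 1]
r8 m[φ0→H] = [21, 13, 17, 23]
r8 m[φ0→C] = [613530, 711094, 1159436, 763592]
r8 m[φ1→H] = [54926, 45206, 39678, 36174]
r8 m[φ1→G] = [419, 431, 512, 310]
r8 m[φ2→G] = [74, 134, 127, 133]
r8 m[φ2→M] = [132972, 132811, 115370, 101899]
r8 m[φ3→S] = [940082, 1071158, 593558, 642854]
r8 m[φ3→G] = [21, 15, 19, 12]
r8 m[φ4→M] = [9, 9, 3, 5]
r8 m[H→φ0] = [54926, 45206, 39678, 36174]
r8 m[H→φ1] = [21, 13, 17, 23]
r8 m[S→φ3] = [1, 1, 1, 1]
r8 m[G→φ1] = [1554, 2010, 2413, 1596]
r8 m[G→φ2] = [8799, 6465, 9728, 3720]
r8 m[G→φ3] = [31006, 57754, 65024, 41230]
r8 m[M→φ2] = [9, 9, 3, 5]
r8 m[M→φ4] = [132972, 132811, 115370, 101899]
r8 m[C→φ0] = [1, 1, 1, 1]
fixed point reached at round 8
b[M] = ⊗ incoming = [1196748, 1195299, 346110, 509495]

b[M] = [1196748, 1195299, 346110, 509495]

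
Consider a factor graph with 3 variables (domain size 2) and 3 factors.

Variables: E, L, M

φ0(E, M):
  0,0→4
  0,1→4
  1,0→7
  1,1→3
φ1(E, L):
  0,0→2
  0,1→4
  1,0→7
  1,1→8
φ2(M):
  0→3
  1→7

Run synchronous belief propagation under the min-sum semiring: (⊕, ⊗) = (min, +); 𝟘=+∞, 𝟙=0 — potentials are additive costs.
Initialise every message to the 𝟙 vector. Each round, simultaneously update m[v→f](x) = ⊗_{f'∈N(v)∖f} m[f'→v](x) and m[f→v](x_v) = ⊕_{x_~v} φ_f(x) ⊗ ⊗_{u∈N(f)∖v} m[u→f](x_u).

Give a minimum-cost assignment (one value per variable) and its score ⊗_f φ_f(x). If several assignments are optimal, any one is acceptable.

assignment: (E=0, L=0, M=0); score = 9

init: all messages = 𝟙 over 2 values
r1 m[φ0→E] = [4, 3]
r1 m[φ0→M] = [4, 3]
r1 m[φ1→E] = [2, 7]
r1 m[φ1→L] = [2, 4]
r1 m[φ2→M] = [3, 7]
r1 m[E→φ0] = [0, 0]
r1 m[E→φ1] = [0, 0]
r1 m[L→φ1] = [0, 0]
r1 m[M→φ0] = [0, 0]
r1 m[M→φ2] = [0, 0]
r2 m[φ0→E] = [4, 3]
r2 m[φ0→M] = [4, 3]
r2 m[φ1→E] = [2, 7]
r2 m[φ1→L] = [2, 4]
r2 m[φ2→M] = [3, 7]
r2 m[E→φ0] = [2, 7]
r2 m[E→φ1] = [4, 3]
r2 m[L→φ1] = [0, 0]
r2 m[M→φ0] = [3, 7]
r2 m[M→φ2] = [4, 3]
r3 m[φ0→E] = [7, 10]
r3 m[φ0→M] = [6, 6]
r3 m[φ1→E] = [2, 7]
r3 m[φ1→L] = [6, 8]
r3 m[φ2→M] = [3, 7]
r3 m[E→φ0] = [2, 7]
r3 m[E→φ1] = [4, 3]
r3 m[L→φ1] = [0, 0]
r3 m[M→φ0] = [3, 7]
r3 m[M→φ2] = [4, 3]
r4 m[φ0→E] = [7, 10]
r4 m[φ0→M] = [6, 6]
r4 m[φ1→E] = [2, 7]
r4 m[φ1→L] = [6, 8]
r4 m[φ2→M] = [3, 7]
r4 m[E→φ0] = [2, 7]
r4 m[E→φ1] = [7, 10]
r4 m[L→φ1] = [0, 0]
r4 m[M→φ0] = [3, 7]
r4 m[M→φ2] = [6, 6]
r5 m[φ0→E] = [7, 10]
r5 m[φ0→M] = [6, 6]
r5 m[φ1→E] = [2, 7]
r5 m[φ1→L] = [9, 11]
r5 m[φ2→M] = [3, 7]
r5 m[E→φ0] = [2, 7]
r5 m[E→φ1] = [7, 10]
r5 m[L→φ1] = [0, 0]
r5 m[M→φ0] = [3, 7]
r5 m[M→φ2] = [6, 6]
r6 m[φ0→E] = [7, 10]
r6 m[φ0→M] = [6, 6]
r6 m[φ1→E] = [2, 7]
r6 m[φ1→L] = [9, 11]
r6 m[φ2→M] = [3, 7]
r6 m[E→φ0] = [2, 7]
r6 m[E→φ1] = [7, 10]
r6 m[L→φ1] = [0, 0]
r6 m[M→φ0] = [3, 7]
r6 m[M→φ2] = [6, 6]
fixed point reached at round 6
traceback from E: (E=0, L=0, M=0), score=9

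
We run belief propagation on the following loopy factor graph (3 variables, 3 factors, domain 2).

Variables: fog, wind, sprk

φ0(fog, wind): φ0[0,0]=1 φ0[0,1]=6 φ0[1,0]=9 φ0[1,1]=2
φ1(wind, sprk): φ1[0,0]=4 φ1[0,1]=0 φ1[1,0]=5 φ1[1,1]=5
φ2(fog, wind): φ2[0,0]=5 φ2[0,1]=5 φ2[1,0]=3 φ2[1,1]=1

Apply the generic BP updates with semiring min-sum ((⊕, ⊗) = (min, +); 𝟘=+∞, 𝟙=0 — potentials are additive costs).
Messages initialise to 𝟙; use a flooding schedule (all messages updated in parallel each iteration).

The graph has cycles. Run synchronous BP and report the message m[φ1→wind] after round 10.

init: all messages = 𝟙 over 2 values
r1 m[φ0→fog] = [1, 2]
r1 m[φ0→wind] = [1, 2]
r1 m[φ1→wind] = [0, 5]
r1 m[φ1→sprk] = [4, 0]
r1 m[φ2→fog] = [5, 1]
r1 m[φ2→wind] = [3, 1]
r1 m[fog→φ0] = [0, 0]
r1 m[fog→φ2] = [0, 0]
r1 m[wind→φ0] = [0, 0]
r1 m[wind→φ1] = [0, 0]
r1 m[wind→φ2] = [0, 0]
r1 m[sprk→φ1] = [0, 0]
r2 m[φ0→fog] = [1, 2]
r2 m[φ0→wind] = [1, 2]
r2 m[φ1→wind] = [0, 5]
r2 m[φ1→sprk] = [4, 0]
r2 m[φ2→fog] = [5, 1]
r2 m[φ2→wind] = [3, 1]
r2 m[fog→φ0] = [5, 1]
r2 m[fog→φ2] = [1, 2]
r2 m[wind→φ0] = [3, 6]
r2 m[wind→φ1] = [4, 3]
r2 m[wind→φ2] = [1, 7]
r2 m[sprk→φ1] = [0, 0]
r3 m[φ0→fog] = [4, 8]
r3 m[φ0→wind] = [6, 3]
r3 m[φ1→wind] = [0, 5]
r3 m[φ1→sprk] = [8, 4]
r3 m[φ2→fog] = [6, 4]
r3 m[φ2→wind] = [5, 3]
r3 m[fog→φ0] = [5, 1]
r3 m[fog→φ2] = [1, 2]
r3 m[wind→φ0] = [3, 6]
r3 m[wind→φ1] = [4, 3]
r3 m[wind→φ2] = [1, 7]
r3 m[sprk→φ1] = [0, 0]
r4 m[φ0→fog] = [4, 8]
r4 m[φ0→wind] = [6, 3]
r4 m[φ1→wind] = [0, 5]
r4 m[φ1→sprk] = [8, 4]
r4 m[φ2→fog] = [6, 4]
r4 m[φ2→wind] = [5, 3]
r4 m[fog→φ0] = [6, 4]
r4 m[fog→φ2] = [4, 8]
r4 m[wind→φ0] = [5, 8]
r4 m[wind→φ1] = [11, 6]
r4 m[wind→φ2] = [6, 8]
r4 m[sprk→φ1] = [0, 0]
r5 m[φ0→fog] = [6, 10]
r5 m[φ0→wind] = [7, 6]
r5 m[φ1→wind] = [0, 5]
r5 m[φ1→sprk] = [11, 11]
r5 m[φ2→fog] = [11, 9]
r5 m[φ2→wind] = [9, 9]
r5 m[fog→φ0] = [6, 4]
r5 m[fog→φ2] = [4, 8]
r5 m[wind→φ0] = [5, 8]
r5 m[wind→φ1] = [11, 6]
r5 m[wind→φ2] = [6, 8]
r5 m[sprk→φ1] = [0, 0]
r6 m[φ0→fog] = [6, 10]
r6 m[φ0→wind] = [7, 6]
r6 m[φ1→wind] = [0, 5]
r6 m[φ1→sprk] = [11, 11]
r6 m[φ2→fog] = [11, 9]
r6 m[φ2→wind] = [9, 9]
r6 m[fog→φ0] = [11, 9]
r6 m[fog→φ2] = [6, 10]
r6 m[wind→φ0] = [9, 14]
r6 m[wind→φ1] = [16, 15]
r6 m[wind→φ2] = [7, 11]
r6 m[sprk→φ1] = [0, 0]
r7 m[φ0→fog] = [10, 16]
r7 m[φ0→wind] = [12, 11]
r7 m[φ1→wind] = [0, 5]
r7 m[φ1→sprk] = [20, 16]
r7 m[φ2→fog] = [12, 10]
r7 m[φ2→wind] = [11, 11]
r7 m[fog→φ0] = [11, 9]
r7 m[fog→φ2] = [6, 10]
r7 m[wind→φ0] = [9, 14]
r7 m[wind→φ1] = [16, 15]
r7 m[wind→φ2] = [7, 11]
r7 m[sprk→φ1] = [0, 0]
r8 m[φ0→fog] = [10, 16]
r8 m[φ0→wind] = [12, 11]
r8 m[φ1→wind] = [0, 5]
r8 m[φ1→sprk] = [20, 16]
r8 m[φ2→fog] = [12, 10]
r8 m[φ2→wind] = [11, 11]
r8 m[fog→φ0] = [12, 10]
r8 m[fog→φ2] = [10, 16]
r8 m[wind→φ0] = [11, 16]
r8 m[wind→φ1] = [23, 22]
r8 m[wind→φ2] = [12, 16]
r8 m[sprk→φ1] = [0, 0]
r9 m[φ0→fog] = [12, 18]
r9 m[φ0→wind] = [13, 12]
r9 m[φ1→wind] = [0, 5]
r9 m[φ1→sprk] = [27, 23]
r9 m[φ2→fog] = [17, 15]
r9 m[φ2→wind] = [15, 15]
r9 m[fog→φ0] = [12, 10]
r9 m[fog→φ2] = [10, 16]
r9 m[wind→φ0] = [11, 16]
r9 m[wind→φ1] = [23, 22]
r9 m[wind→φ2] = [12, 16]
r9 m[sprk→φ1] = [0, 0]
r10 m[φ0→fog] = [12, 18]
r10 m[φ0→wind] = [13, 12]
r10 m[φ1→wind] = [0, 5]
r10 m[φ1→sprk] = [27, 23]
r10 m[φ2→fog] = [17, 15]
r10 m[φ2→wind] = [15, 15]
r10 m[fog→φ0] = [17, 15]
r10 m[fog→φ2] = [12, 18]
r10 m[wind→φ0] = [15, 20]
r10 m[wind→φ1] = [28, 27]
r10 m[wind→φ2] = [13, 17]
r10 m[sprk→φ1] = [0, 0]

message @ round 10 = [0, 5]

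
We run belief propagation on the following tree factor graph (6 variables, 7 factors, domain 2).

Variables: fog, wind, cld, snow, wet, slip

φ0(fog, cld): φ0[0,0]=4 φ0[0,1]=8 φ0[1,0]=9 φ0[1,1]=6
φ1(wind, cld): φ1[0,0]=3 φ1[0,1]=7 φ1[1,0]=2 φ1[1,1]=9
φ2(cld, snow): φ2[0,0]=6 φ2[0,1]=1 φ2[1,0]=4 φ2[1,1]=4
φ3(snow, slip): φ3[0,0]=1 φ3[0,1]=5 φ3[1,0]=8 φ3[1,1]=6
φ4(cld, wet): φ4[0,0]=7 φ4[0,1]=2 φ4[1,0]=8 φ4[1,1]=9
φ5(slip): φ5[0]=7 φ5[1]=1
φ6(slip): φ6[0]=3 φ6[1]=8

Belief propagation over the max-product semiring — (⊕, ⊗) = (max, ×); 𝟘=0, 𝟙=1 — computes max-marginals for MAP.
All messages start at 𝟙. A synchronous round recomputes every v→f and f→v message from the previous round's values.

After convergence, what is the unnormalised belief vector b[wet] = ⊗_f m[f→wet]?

init: all messages = 𝟙 over 2 values
r1 m[φ0→fog] = [8, 9]
r1 m[φ0→cld] = [9, 8]
r1 m[φ1→wind] = [7, 9]
r1 m[φ1→cld] = [3, 9]
r1 m[φ2→cld] = [6, 4]
r1 m[φ2→snow] = [6, 4]
r1 m[φ3→snow] = [5, 8]
r1 m[φ3→slip] = [8, 6]
r1 m[φ4→cld] = [7, 9]
r1 m[φ4→wet] = [8, 9]
r1 m[φ5→slip] = [7, 1]
r1 m[φ6→slip] = [3, 8]
r1 m[fog→φ0] = [1, 1]
r1 m[wind→φ1] = [1, 1]
r1 m[cld→φ0] = [1, 1]
r1 m[cld→φ1] = [1, 1]
r1 m[cld→φ2] = [1, 1]
r1 m[cld→φ4] = [1, 1]
r1 m[snow→φ2] = [1, 1]
r1 m[snow→φ3] = [1, 1]
r1 m[wet→φ4] = [1, 1]
r1 m[slip→φ3] = [1, 1]
r1 m[slip→φ5] = [1, 1]
r1 m[slip→φ6] = [1, 1]
r2 m[φ0→fog] = [8, 9]
r2 m[φ0→cld] = [9, 8]
r2 m[φ1→wind] = [7, 9]
r2 m[φ1→cld] = [3, 9]
r2 m[φ2→cld] = [6, 4]
r2 m[φ2→snow] = [6, 4]
r2 m[φ3→snow] = [5, 8]
r2 m[φ3→slip] = [8, 6]
r2 m[φ4→cld] = [7, 9]
r2 m[φ4→wet] = [8, 9]
r2 m[φ5→slip] = [7, 1]
r2 m[φ6→slip] = [3, 8]
r2 m[fog→φ0] = [1, 1]
r2 m[wind→φ1] = [1, 1]
r2 m[cld→φ0] = [126, 324]
r2 m[cld→φ1] = [378, 288]
r2 m[cld→φ2] = [189, 648]
r2 m[cld→φ4] = [162, 288]
r2 m[snow→φ2] = [5, 8]
r2 m[snow→φ3] = [6, 4]
r2 m[wet→φ4] = [1, 1]
r2 m[slip→φ3] = [21, 8]
r2 m[slip→φ5] = [24, 48]
r2 m[slip→φ6] = [56, 6]
r3 m[φ0→fog] = [2592, 1944]
r3 m[φ0→cld] = [9, 8]
r3 m[φ1→wind] = [2016, 2592]
r3 m[φ1→cld] = [3, 9]
r3 m[φ2→cld] = [30, 32]
r3 m[φ2→snow] = [2592, 2592]
r3 m[φ3→snow] = [40, 168]
r3 m[φ3→slip] = [32, 30]
r3 m[φ4→cld] = [7, 9]
r3 m[φ4→wet] = [2304, 2592]
r3 m[φ5→slip] = [7, 1]
r3 m[φ6→slip] = [3, 8]
r3 m[fog→φ0] = [1, 1]
r3 m[wind→φ1] = [1, 1]
r3 m[cld→φ0] = [126, 324]
r3 m[cld→φ1] = [378, 288]
r3 m[cld→φ2] = [189, 648]
r3 m[cld→φ4] = [162, 288]
r3 m[snow→φ2] = [5, 8]
r3 m[snow→φ3] = [6, 4]
r3 m[wet→φ4] = [1, 1]
r3 m[slip→φ3] = [21, 8]
r3 m[slip→φ5] = [24, 48]
r3 m[slip→φ6] = [56, 6]
r4 m[φ0→fog] = [2592, 1944]
r4 m[φ0→cld] = [9, 8]
r4 m[φ1→wind] = [2016, 2592]
r4 m[φ1→cld] = [3, 9]
r4 m[φ2→cld] = [30, 32]
r4 m[φ2→snow] = [2592, 2592]
r4 m[φ3→snow] = [40, 168]
r4 m[φ3→slip] = [32, 30]
r4 m[φ4→cld] = [7, 9]
r4 m[φ4→wet] = [2304, 2592]
r4 m[φ5→slip] = [7, 1]
r4 m[φ6→slip] = [3, 8]
r4 m[fog→φ0] = [1, 1]
r4 m[wind→φ1] = [1, 1]
r4 m[cld→φ0] = [630, 2592]
r4 m[cld→φ1] = [1890, 2304]
r4 m[cld→φ2] = [189, 648]
r4 m[cld→φ4] = [810, 2304]
r4 m[snow→φ2] = [40, 168]
r4 m[snow→φ3] = [2592, 2592]
r4 m[wet→φ4] = [1, 1]
r4 m[slip→φ3] = [21, 8]
r4 m[slip→φ5] = [96, 240]
r4 m[slip→φ6] = [224, 30]
r5 m[φ0→fog] = [20736, 15552]
r5 m[φ0→cld] = [9, 8]
r5 m[φ1→wind] = [16128, 20736]
r5 m[φ1→cld] = [3, 9]
r5 m[φ2→cld] = [240, 672]
r5 m[φ2→snow] = [2592, 2592]
r5 m[φ3→snow] = [40, 168]
r5 m[φ3→slip] = [20736, 15552]
r5 m[φ4→cld] = [7, 9]
r5 m[φ4→wet] = [18432, 20736]
r5 m[φ5→slip] = [7, 1]
r5 m[φ6→slip] = [3, 8]
r5 m[fog→φ0] = [1, 1]
r5 m[wind→φ1] = [1, 1]
r5 m[cld→φ0] = [630, 2592]
r5 m[cld→φ1] = [1890, 2304]
r5 m[cld→φ2] = [189, 648]
r5 m[cld→φ4] = [810, 2304]
r5 m[snow→φ2] = [40, 168]
r5 m[snow→φ3] = [2592, 2592]
r5 m[wet→φ4] = [1, 1]
r5 m[slip→φ3] = [21, 8]
r5 m[slip→φ5] = [96, 240]
r5 m[slip→φ6] = [224, 30]
r6 m[φ0→fog] = [20736, 15552]
r6 m[φ0→cld] = [9, 8]
r6 m[φ1→wind] = [16128, 20736]
r6 m[φ1→cld] = [3, 9]
r6 m[φ2→cld] = [240, 672]
r6 m[φ2→snow] = [2592, 2592]
r6 m[φ3→snow] = [40, 168]
r6 m[φ3→slip] = [20736, 15552]
r6 m[φ4→cld] = [7, 9]
r6 m[φ4→wet] = [18432, 20736]
r6 m[φ5→slip] = [7, 1]
r6 m[φ6→slip] = [3, 8]
r6 m[fog→φ0] = [1, 1]
r6 m[wind→φ1] = [1, 1]
r6 m[cld→φ0] = [5040, 54432]
r6 m[cld→φ1] = [15120, 48384]
r6 m[cld→φ2] = [189, 648]
r6 m[cld→φ4] = [6480, 48384]
r6 m[snow→φ2] = [40, 168]
r6 m[snow→φ3] = [2592, 2592]
r6 m[wet→φ4] = [1, 1]
r6 m[slip→φ3] = [21, 8]
r6 m[slip→φ5] = [62208, 124416]
r6 m[slip→φ6] = [145152, 15552]
r7 m[φ0→fog] = [435456, 326592]
r7 m[φ0→cld] = [9, 8]
r7 m[φ1→wind] = [338688, 435456]
r7 m[φ1→cld] = [3, 9]
r7 m[φ2→cld] = [240, 672]
r7 m[φ2→snow] = [2592, 2592]
r7 m[φ3→snow] = [40, 168]
r7 m[φ3→slip] = [20736, 15552]
r7 m[φ4→cld] = [7, 9]
r7 m[φ4→wet] = [387072, 435456]
r7 m[φ5→slip] = [7, 1]
r7 m[φ6→slip] = [3, 8]
r7 m[fog→φ0] = [1, 1]
r7 m[wind→φ1] = [1, 1]
r7 m[cld→φ0] = [5040, 54432]
r7 m[cld→φ1] = [15120, 48384]
r7 m[cld→φ2] = [189, 648]
r7 m[cld→φ4] = [6480, 48384]
r7 m[snow→φ2] = [40, 168]
r7 m[snow→φ3] = [2592, 2592]
r7 m[wet→φ4] = [1, 1]
r7 m[slip→φ3] = [21, 8]
r7 m[slip→φ5] = [62208, 124416]
r7 m[slip→φ6] = [145152, 15552]
r8 m[φ0→fog] = [435456, 326592]
r8 m[φ0→cld] = [9, 8]
r8 m[φ1→wind] = [338688, 435456]
r8 m[φ1→cld] = [3, 9]
r8 m[φ2→cld] = [240, 672]
r8 m[φ2→snow] = [2592, 2592]
r8 m[φ3→snow] = [40, 168]
r8 m[φ3→slip] = [20736, 15552]
r8 m[φ4→cld] = [7, 9]
r8 m[φ4→wet] = [387072, 435456]
r8 m[φ5→slip] = [7, 1]
r8 m[φ6→slip] = [3, 8]
r8 m[fog→φ0] = [1, 1]
r8 m[wind→φ1] = [1, 1]
r8 m[cld→φ0] = [5040, 54432]
r8 m[cld→φ1] = [15120, 48384]
r8 m[cld→φ2] = [189, 648]
r8 m[cld→φ4] = [6480, 48384]
r8 m[snow→φ2] = [40, 168]
r8 m[snow→φ3] = [2592, 2592]
r8 m[wet→φ4] = [1, 1]
r8 m[slip→φ3] = [21, 8]
r8 m[slip→φ5] = [62208, 124416]
r8 m[slip→φ6] = [145152, 15552]
fixed point reached at round 8
b[wet] = ⊗ incoming = [387072, 435456]

b[wet] = [387072, 435456]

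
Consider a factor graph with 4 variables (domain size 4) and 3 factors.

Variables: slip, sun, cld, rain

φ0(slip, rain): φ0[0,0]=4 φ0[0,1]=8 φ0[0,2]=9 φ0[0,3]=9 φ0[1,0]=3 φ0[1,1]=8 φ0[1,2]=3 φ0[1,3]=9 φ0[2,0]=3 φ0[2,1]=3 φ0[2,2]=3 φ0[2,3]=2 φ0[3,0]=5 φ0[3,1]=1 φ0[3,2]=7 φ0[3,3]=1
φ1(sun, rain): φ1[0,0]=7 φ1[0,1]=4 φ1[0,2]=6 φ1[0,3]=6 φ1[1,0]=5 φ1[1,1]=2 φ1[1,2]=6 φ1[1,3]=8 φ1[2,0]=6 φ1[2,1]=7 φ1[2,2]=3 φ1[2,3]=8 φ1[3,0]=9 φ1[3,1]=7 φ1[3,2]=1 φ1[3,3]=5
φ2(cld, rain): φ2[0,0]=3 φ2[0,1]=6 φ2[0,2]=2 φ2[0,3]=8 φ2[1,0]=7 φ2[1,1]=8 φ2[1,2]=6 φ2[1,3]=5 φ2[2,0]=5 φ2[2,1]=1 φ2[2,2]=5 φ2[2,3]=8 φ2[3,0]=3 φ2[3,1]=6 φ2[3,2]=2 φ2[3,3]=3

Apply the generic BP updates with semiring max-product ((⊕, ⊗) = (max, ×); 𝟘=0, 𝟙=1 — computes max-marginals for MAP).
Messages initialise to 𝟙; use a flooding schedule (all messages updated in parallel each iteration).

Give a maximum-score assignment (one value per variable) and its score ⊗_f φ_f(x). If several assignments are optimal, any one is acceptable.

init: all messages = 𝟙 over 4 values
r1 m[φ0→slip] = [9, 9, 3, 7]
r1 m[φ0→rain] = [5, 8, 9, 9]
r1 m[φ1→sun] = [7, 8, 8, 9]
r1 m[φ1→rain] = [9, 7, 6, 8]
r1 m[φ2→cld] = [8, 8, 8, 6]
r1 m[φ2→rain] = [7, 8, 6, 8]
r1 m[slip→φ0] = [1, 1, 1, 1]
r1 m[sun→φ1] = [1, 1, 1, 1]
r1 m[cld→φ2] = [1, 1, 1, 1]
r1 m[rain→φ0] = [1, 1, 1, 1]
r1 m[rain→φ1] = [1, 1, 1, 1]
r1 m[rain→φ2] = [1, 1, 1, 1]
r2 m[φ0→slip] = [9, 9, 3, 7]
r2 m[φ0→rain] = [5, 8, 9, 9]
r2 m[φ1→sun] = [7, 8, 8, 9]
r2 m[φ1→rain] = [9, 7, 6, 8]
r2 m[φ2→cld] = [8, 8, 8, 6]
r2 m[φ2→rain] = [7, 8, 6, 8]
r2 m[slip→φ0] = [1, 1, 1, 1]
r2 m[sun→φ1] = [1, 1, 1, 1]
r2 m[cld→φ2] = [1, 1, 1, 1]
r2 m[rain→φ0] = [63, 56, 36, 64]
r2 m[rain→φ1] = [35, 64, 54, 72]
r2 m[rain→φ2] = [45, 56, 54, 72]
r3 m[φ0→slip] = [576, 576, 189, 315]
r3 m[φ0→rain] = [5, 8, 9, 9]
r3 m[φ1→sun] = [432, 576, 576, 448]
r3 m[φ1→rain] = [9, 7, 6, 8]
r3 m[φ2→cld] = [576, 448, 576, 336]
r3 m[φ2→rain] = [7, 8, 6, 8]
r3 m[slip→φ0] = [1, 1, 1, 1]
r3 m[sun→φ1] = [1, 1, 1, 1]
r3 m[cld→φ2] = [1, 1, 1, 1]
r3 m[rain→φ0] = [63, 56, 36, 64]
r3 m[rain→φ1] = [35, 64, 54, 72]
r3 m[rain→φ2] = [45, 56, 54, 72]
r4 m[φ0→slip] = [576, 576, 189, 315]
r4 m[φ0→rain] = [5, 8, 9, 9]
r4 m[φ1→sun] = [432, 576, 576, 448]
r4 m[φ1→rain] = [9, 7, 6, 8]
r4 m[φ2→cld] = [576, 448, 576, 336]
r4 m[φ2→rain] = [7, 8, 6, 8]
r4 m[slip→φ0] = [1, 1, 1, 1]
r4 m[sun→φ1] = [1, 1, 1, 1]
r4 m[cld→φ2] = [1, 1, 1, 1]
r4 m[rain→φ0] = [63, 56, 36, 64]
r4 m[rain→φ1] = [35, 64, 54, 72]
r4 m[rain→φ2] = [45, 56, 54, 72]
fixed point reached at round 4
traceback from slip: (slip=0, sun=1, cld=0, rain=3), score=576

assignment: (slip=0, sun=1, cld=0, rain=3); score = 576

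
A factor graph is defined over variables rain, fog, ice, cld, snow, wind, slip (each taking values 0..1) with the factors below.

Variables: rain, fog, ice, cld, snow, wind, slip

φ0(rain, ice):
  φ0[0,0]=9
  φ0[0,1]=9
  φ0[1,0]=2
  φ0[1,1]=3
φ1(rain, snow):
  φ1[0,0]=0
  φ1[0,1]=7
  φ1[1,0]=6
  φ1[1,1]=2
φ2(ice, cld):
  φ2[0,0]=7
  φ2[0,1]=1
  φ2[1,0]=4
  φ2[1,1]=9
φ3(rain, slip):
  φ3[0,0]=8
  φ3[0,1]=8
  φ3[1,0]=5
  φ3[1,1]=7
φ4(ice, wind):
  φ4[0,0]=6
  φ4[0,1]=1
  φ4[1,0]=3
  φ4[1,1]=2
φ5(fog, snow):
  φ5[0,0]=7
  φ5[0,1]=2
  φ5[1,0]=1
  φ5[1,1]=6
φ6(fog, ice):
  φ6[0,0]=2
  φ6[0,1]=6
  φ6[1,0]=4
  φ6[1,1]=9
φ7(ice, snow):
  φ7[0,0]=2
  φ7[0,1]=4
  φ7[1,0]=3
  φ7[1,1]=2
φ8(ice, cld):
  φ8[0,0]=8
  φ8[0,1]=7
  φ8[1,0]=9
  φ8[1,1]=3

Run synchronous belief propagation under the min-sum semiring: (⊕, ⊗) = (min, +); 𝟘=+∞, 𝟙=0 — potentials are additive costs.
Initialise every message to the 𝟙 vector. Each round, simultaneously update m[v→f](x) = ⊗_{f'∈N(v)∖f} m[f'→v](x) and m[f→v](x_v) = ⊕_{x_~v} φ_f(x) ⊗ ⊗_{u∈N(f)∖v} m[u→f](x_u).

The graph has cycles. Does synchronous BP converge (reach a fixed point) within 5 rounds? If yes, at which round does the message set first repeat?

NOT CONVERGED within 5 rounds

init: all messages = 𝟙 over 2 values
r1 m[φ0→rain] = [9, 2]
r1 m[φ0→ice] = [2, 3]
r1 m[φ1→rain] = [0, 2]
r1 m[φ1→snow] = [0, 2]
r1 m[φ2→ice] = [1, 4]
r1 m[φ2→cld] = [4, 1]
r1 m[φ3→rain] = [8, 5]
r1 m[φ3→slip] = [5, 7]
r1 m[φ4→ice] = [1, 2]
r1 m[φ4→wind] = [3, 1]
r1 m[φ5→fog] = [2, 1]
r1 m[φ5→snow] = [1, 2]
r1 m[φ6→fog] = [2, 4]
r1 m[φ6→ice] = [2, 6]
r1 m[φ7→ice] = [2, 2]
r1 m[φ7→snow] = [2, 2]
r1 m[φ8→ice] = [7, 3]
r1 m[φ8→cld] = [8, 3]
r1 m[rain→φ0] = [0, 0]
r1 m[rain→φ1] = [0, 0]
r1 m[rain→φ3] = [0, 0]
r1 m[fog→φ5] = [0, 0]
r1 m[fog→φ6] = [0, 0]
r1 m[ice→φ0] = [0, 0]
r1 m[ice→φ2] = [0, 0]
r1 m[ice→φ4] = [0, 0]
r1 m[ice→φ6] = [0, 0]
r1 m[ice→φ7] = [0, 0]
r1 m[ice→φ8] = [0, 0]
r1 m[cld→φ2] = [0, 0]
r1 m[cld→φ8] = [0, 0]
r1 m[snow→φ1] = [0, 0]
r1 m[snow→φ5] = [0, 0]
r1 m[snow→φ7] = [0, 0]
r1 m[wind→φ4] = [0, 0]
r1 m[slip→φ3] = [0, 0]
r2 m[φ0→rain] = [9, 2]
r2 m[φ0→ice] = [2, 3]
r2 m[φ1→rain] = [0, 2]
r2 m[φ1→snow] = [0, 2]
r2 m[φ2→ice] = [1, 4]
r2 m[φ2→cld] = [4, 1]
r2 m[φ3→rain] = [8, 5]
r2 m[φ3→slip] = [5, 7]
r2 m[φ4→ice] = [1, 2]
r2 m[φ4→wind] = [3, 1]
r2 m[φ5→fog] = [2, 1]
r2 m[φ5→snow] = [1, 2]
r2 m[φ6→fog] = [2, 4]
r2 m[φ6→ice] = [2, 6]
r2 m[φ7→ice] = [2, 2]
r2 m[φ7→snow] = [2, 2]
r2 m[φ8→ice] = [7, 3]
r2 m[φ8→cld] = [8, 3]
r2 m[rain→φ0] = [8, 7]
r2 m[rain→φ1] = [17, 7]
r2 m[rain→φ3] = [9, 4]
r2 m[fog→φ5] = [2, 4]
r2 m[fog→φ6] = [2, 1]
r2 m[ice→φ0] = [13, 17]
r2 m[ice→φ2] = [14, 16]
r2 m[ice→φ4] = [14, 18]
r2 m[ice→φ6] = [13, 14]
r2 m[ice→φ7] = [13, 18]
r2 m[ice→φ8] = [8, 17]
r2 m[cld→φ2] = [8, 3]
r2 m[cld→φ8] = [4, 1]
r2 m[snow→φ1] = [3, 4]
r2 m[snow→φ5] = [2, 4]
r2 m[snow→φ7] = [1, 4]
r2 m[wind→φ4] = [0, 0]
r2 m[slip→φ3] = [0, 0]
r3 m[φ0→rain] = [22, 15]
r3 m[φ0→ice] = [9, 10]
r3 m[φ1→rain] = [3, 6]
r3 m[φ1→snow] = [13, 9]
r3 m[φ2→ice] = [4, 12]
r3 m[φ2→cld] = [20, 15]
r3 m[φ3→rain] = [8, 5]
r3 m[φ3→slip] = [9, 11]
r3 m[φ4→ice] = [1, 2]
r3 m[φ4→wind] = [20, 15]
r3 m[φ5→fog] = [6, 3]
r3 m[φ5→snow] = [5, 4]
r3 m[φ6→fog] = [15, 17]
r3 m[φ6→ice] = [4, 8]
r3 m[φ7→ice] = [3, 4]
r3 m[φ7→snow] = [15, 17]
r3 m[φ8→ice] = [8, 4]
r3 m[φ8→cld] = [16, 15]
r3 m[rain→φ0] = [8, 7]
r3 m[rain→φ1] = [17, 7]
r3 m[rain→φ3] = [9, 4]
r3 m[fog→φ5] = [2, 4]
r3 m[fog→φ6] = [2, 1]
r3 m[ice→φ0] = [13, 17]
r3 m[ice→φ2] = [14, 16]
r3 m[ice→φ4] = [14, 18]
r3 m[ice→φ6] = [13, 14]
r3 m[ice→φ7] = [13, 18]
r3 m[ice→φ8] = [8, 17]
r3 m[cld→φ2] = [8, 3]
r3 m[cld→φ8] = [4, 1]
r3 m[snow→φ1] = [3, 4]
r3 m[snow→φ5] = [2, 4]
r3 m[snow→φ7] = [1, 4]
r3 m[wind→φ4] = [0, 0]
r3 m[slip→φ3] = [0, 0]
r4 m[φ0→rain] = [22, 15]
r4 m[φ0→ice] = [9, 10]
r4 m[φ1→rain] = [3, 6]
r4 m[φ1→snow] = [13, 9]
r4 m[φ2→ice] = [4, 12]
r4 m[φ2→cld] = [20, 15]
r4 m[φ3→rain] = [8, 5]
r4 m[φ3→slip] = [9, 11]
r4 m[φ4→ice] = [1, 2]
r4 m[φ4→wind] = [20, 15]
r4 m[φ5→fog] = [6, 3]
r4 m[φ5→snow] = [5, 4]
r4 m[φ6→fog] = [15, 17]
r4 m[φ6→ice] = [4, 8]
r4 m[φ7→ice] = [3, 4]
r4 m[φ7→snow] = [15, 17]
r4 m[φ8→ice] = [8, 4]
r4 m[φ8→cld] = [16, 15]
r4 m[rain→φ0] = [11, 11]
r4 m[rain→φ1] = [30, 20]
r4 m[rain→φ3] = [25, 21]
r4 m[fog→φ5] = [15, 17]
r4 m[fog→φ6] = [6, 3]
r4 m[ice→φ0] = [20, 30]
r4 m[ice→φ2] = [25, 28]
r4 m[ice→φ4] = [28, 38]
r4 m[ice→φ6] = [25, 32]
r4 m[ice→φ7] = [26, 36]
r4 m[ice→φ8] = [21, 36]
r4 m[cld→φ2] = [16, 15]
r4 m[cld→φ8] = [20, 15]
r4 m[snow→φ1] = [20, 21]
r4 m[snow→φ5] = [28, 26]
r4 m[snow→φ7] = [18, 13]
r4 m[wind→φ4] = [0, 0]
r4 m[slip→φ3] = [0, 0]
r5 m[φ0→rain] = [29, 22]
r5 m[φ0→ice] = [13, 14]
r5 m[φ1→rain] = [20, 23]
r5 m[φ1→snow] = [26, 22]
r5 m[φ2→ice] = [16, 20]
r5 m[φ2→cld] = [32, 26]
r5 m[φ3→rain] = [8, 5]
r5 m[φ3→slip] = [26, 28]
r5 m[φ4→ice] = [1, 2]
r5 m[φ4→wind] = [34, 29]
r5 m[φ5→fog] = [28, 29]
r5 m[φ5→snow] = [18, 17]
r5 m[φ6→fog] = [27, 29]
r5 m[φ6→ice] = [7, 12]
r5 m[φ7→ice] = [17, 15]
r5 m[φ7→snow] = [28, 30]
r5 m[φ8→ice] = [22, 18]
r5 m[φ8→cld] = [29, 28]
r5 m[rain→φ0] = [11, 11]
r5 m[rain→φ1] = [30, 20]
r5 m[rain→φ3] = [25, 21]
r5 m[fog→φ5] = [15, 17]
r5 m[fog→φ6] = [6, 3]
r5 m[ice→φ0] = [20, 30]
r5 m[ice→φ2] = [25, 28]
r5 m[ice→φ4] = [28, 38]
r5 m[ice→φ6] = [25, 32]
r5 m[ice→φ7] = [26, 36]
r5 m[ice→φ8] = [21, 36]
r5 m[cld→φ2] = [16, 15]
r5 m[cld→φ8] = [20, 15]
r5 m[snow→φ1] = [20, 21]
r5 m[snow→φ5] = [28, 26]
r5 m[snow→φ7] = [18, 13]
r5 m[wind→φ4] = [0, 0]
r5 m[slip→φ3] = [0, 0]
no fixed point within 5 rounds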